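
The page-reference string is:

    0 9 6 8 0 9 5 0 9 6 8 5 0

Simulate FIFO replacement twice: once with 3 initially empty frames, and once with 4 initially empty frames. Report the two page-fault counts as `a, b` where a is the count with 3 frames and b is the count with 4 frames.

10, 11

3 frames: F F F F F F F . . F F . F → 10 faults.
4 frames: F F F F . . F F F F F F F → 11 faults.
11 > 10: adding a frame increased faults — Belady's anomaly.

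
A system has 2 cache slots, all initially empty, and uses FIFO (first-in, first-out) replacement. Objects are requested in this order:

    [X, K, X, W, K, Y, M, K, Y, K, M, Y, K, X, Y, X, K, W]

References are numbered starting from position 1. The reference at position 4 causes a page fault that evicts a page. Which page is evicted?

X

pos 1: X: miss, frames {X}
pos 2: K: miss, frames {X,K}
pos 3: X: hit
pos 4: W: miss, evict X, frames {K,W}
At position 4, page X is evicted.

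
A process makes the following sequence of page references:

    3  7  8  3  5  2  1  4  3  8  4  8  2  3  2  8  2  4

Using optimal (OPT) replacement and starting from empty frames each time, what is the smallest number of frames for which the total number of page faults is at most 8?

f=1: 18 faults
f=2: 12 faults
f=3: 9 faults
f=4: 7 faults
f=5: 7 faults
f=6: 7 faults
f=7: 7 faults
Smallest f with faults ≤ 8 is 4.

4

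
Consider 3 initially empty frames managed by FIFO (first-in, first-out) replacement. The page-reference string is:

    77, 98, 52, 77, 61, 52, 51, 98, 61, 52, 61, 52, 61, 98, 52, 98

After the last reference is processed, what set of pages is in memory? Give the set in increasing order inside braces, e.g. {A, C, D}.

{52, 61, 98}

77 → fault, frames [77]
98 → fault, frames [77, 98]
52 → fault, frames [77, 98, 52]
77 → hit
61 → fault, evict 77, frames [98, 52, 61]
52 → hit
51 → fault, evict 98, frames [52, 61, 51]
98 → fault, evict 52, frames [61, 51, 98]
61 → hit
52 → fault, evict 61, frames [51, 98, 52]
61 → fault, evict 51, frames [98, 52, 61]
52 → hit
61 → hit
98 → hit
52 → hit
98 → hit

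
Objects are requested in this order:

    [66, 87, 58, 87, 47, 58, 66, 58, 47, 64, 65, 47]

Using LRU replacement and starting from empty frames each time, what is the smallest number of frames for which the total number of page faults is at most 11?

2

f=1: 12 faults
f=2: 10 faults
f=3: 7 faults
f=4: 6 faults
f=5: 6 faults
f=6: 6 faults
Smallest f with faults ≤ 11 is 2.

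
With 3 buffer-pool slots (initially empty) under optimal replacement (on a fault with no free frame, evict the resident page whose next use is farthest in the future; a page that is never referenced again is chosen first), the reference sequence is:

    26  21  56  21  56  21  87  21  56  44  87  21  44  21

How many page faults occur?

5

26 -> fault, frames {26}
21 -> fault, frames {26,21}
56 -> fault, frames {26,21,56}
21 -> hit
56 -> hit
21 -> hit
87 -> fault, evict 26, frames {21,56,87}
21 -> hit
56 -> hit
44 -> fault, evict 56, frames {21,87,44}
87 -> hit
21 -> hit
44 -> hit
21 -> hit
Page faults: 5.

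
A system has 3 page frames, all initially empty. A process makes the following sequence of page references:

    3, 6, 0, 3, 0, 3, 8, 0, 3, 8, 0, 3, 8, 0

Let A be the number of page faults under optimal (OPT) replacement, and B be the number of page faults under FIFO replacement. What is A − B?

Under OPT: F F F . . . F . . . . . . . → 4 faults.
Under FIFO: F F F . . . F . F . . . . . → 5 faults.
A − B = 4 − 5 = -1.

-1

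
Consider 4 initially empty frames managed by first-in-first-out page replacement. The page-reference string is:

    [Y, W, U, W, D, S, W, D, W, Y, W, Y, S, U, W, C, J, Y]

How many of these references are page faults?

Y: miss, frames (Y)
W: miss, frames (Y W)
U: miss, frames (Y W U)
W: hit
D: miss, frames (Y W U D)
S: miss, evict Y, frames (W U D S)
W: hit
D: hit
W: hit
Y: miss, evict W, frames (U D S Y)
W: miss, evict U, frames (D S Y W)
Y: hit
S: hit
U: miss, evict D, frames (S Y W U)
W: hit
C: miss, evict S, frames (Y W U C)
J: miss, evict Y, frames (W U C J)
Y: miss, evict W, frames (U C J Y)
Page faults: 11.

11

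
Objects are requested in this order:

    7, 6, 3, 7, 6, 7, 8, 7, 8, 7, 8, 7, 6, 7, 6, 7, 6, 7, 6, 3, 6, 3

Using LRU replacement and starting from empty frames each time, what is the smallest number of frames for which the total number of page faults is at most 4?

f=1: 22 faults
f=2: 8 faults
f=3: 5 faults
f=4: 4 faults
Smallest f with faults ≤ 4 is 4.

4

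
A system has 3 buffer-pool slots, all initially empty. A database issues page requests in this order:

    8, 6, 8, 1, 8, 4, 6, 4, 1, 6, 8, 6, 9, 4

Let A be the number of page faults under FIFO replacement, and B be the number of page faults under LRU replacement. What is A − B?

-1

Under FIFO: F F . F . F . . . . F F F F → 8 faults.
Under LRU: F F . F . F F . F . F . F F → 9 faults.
A − B = 8 − 9 = -1.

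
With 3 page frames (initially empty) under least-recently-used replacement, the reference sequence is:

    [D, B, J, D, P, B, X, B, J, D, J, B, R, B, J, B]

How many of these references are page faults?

D: fault, frames (D)
B: fault, frames (D B)
J: fault, frames (D B J)
D: hit
P: fault, evict B, frames (J D P)
B: fault, evict J, frames (D P B)
X: fault, evict D, frames (P B X)
B: hit
J: fault, evict P, frames (X B J)
D: fault, evict X, frames (B J D)
J: hit
B: hit
R: fault, evict D, frames (J B R)
B: hit
J: hit
B: hit
Page faults: 9.

9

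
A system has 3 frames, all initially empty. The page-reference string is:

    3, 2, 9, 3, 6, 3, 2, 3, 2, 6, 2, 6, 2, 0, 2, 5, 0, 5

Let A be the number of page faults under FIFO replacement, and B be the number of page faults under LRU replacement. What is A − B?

1

Under FIFO: F F F . F F F . . . . . . F . F . . → 8 faults.
Under LRU: F F F . F . F . . . . . . F . F . . → 7 faults.
A − B = 8 − 7 = 1.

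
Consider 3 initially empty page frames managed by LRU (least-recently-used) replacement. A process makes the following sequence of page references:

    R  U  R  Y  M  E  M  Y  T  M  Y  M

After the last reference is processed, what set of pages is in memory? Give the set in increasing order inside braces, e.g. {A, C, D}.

{M, T, Y}

R -> miss, frames (R)
U -> miss, frames (R U)
R -> hit
Y -> miss, frames (U R Y)
M -> miss, evict U, frames (R Y M)
E -> miss, evict R, frames (Y M E)
M -> hit
Y -> hit
T -> miss, evict E, frames (M Y T)
M -> hit
Y -> hit
M -> hit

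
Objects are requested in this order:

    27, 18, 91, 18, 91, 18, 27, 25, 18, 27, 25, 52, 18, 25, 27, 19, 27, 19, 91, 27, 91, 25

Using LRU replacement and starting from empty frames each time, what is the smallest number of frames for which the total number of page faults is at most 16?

f=1: 22 faults
f=2: 16 faults
f=3: 10 faults
f=4: 7 faults
f=5: 7 faults
f=6: 6 faults
Smallest f with faults ≤ 16 is 2.

2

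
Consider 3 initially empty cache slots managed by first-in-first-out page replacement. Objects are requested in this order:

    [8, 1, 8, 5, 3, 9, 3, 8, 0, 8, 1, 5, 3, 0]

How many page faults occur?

8: fault, frames [8]
1: fault, frames [8, 1]
8: hit
5: fault, frames [8, 1, 5]
3: fault, evict 8, frames [1, 5, 3]
9: fault, evict 1, frames [5, 3, 9]
3: hit
8: fault, evict 5, frames [3, 9, 8]
0: fault, evict 3, frames [9, 8, 0]
8: hit
1: fault, evict 9, frames [8, 0, 1]
5: fault, evict 8, frames [0, 1, 5]
3: fault, evict 0, frames [1, 5, 3]
0: fault, evict 1, frames [5, 3, 0]
Page faults: 11.

11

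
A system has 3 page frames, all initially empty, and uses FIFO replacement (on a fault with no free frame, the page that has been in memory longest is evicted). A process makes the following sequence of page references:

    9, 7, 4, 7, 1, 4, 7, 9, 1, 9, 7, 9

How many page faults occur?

6

9: miss, frames (9)
7: miss, frames (9 7)
4: miss, frames (9 7 4)
7: hit
1: miss, evict 9, frames (7 4 1)
4: hit
7: hit
9: miss, evict 7, frames (4 1 9)
1: hit
9: hit
7: miss, evict 4, frames (1 9 7)
9: hit
Page faults: 6.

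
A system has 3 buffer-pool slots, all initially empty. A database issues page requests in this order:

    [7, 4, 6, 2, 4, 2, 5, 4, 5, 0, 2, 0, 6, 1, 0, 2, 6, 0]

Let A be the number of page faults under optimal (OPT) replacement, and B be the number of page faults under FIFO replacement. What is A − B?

Under OPT: F F F F . . F . . F . . F F . . F . → 9 faults.
Under FIFO: F F F F . . F F . F F . F F F F F . → 13 faults.
A − B = 9 − 13 = -4.

-4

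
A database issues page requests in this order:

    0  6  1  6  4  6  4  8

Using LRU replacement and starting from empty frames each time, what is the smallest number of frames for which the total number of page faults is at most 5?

2

f=1: 8 faults
f=2: 5 faults
f=3: 5 faults
f=4: 5 faults
f=5: 5 faults
Smallest f with faults ≤ 5 is 2.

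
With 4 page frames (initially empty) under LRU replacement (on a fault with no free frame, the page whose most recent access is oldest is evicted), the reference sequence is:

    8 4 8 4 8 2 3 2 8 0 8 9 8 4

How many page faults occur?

8 → fault, frames {8}
4 → fault, frames {8,4}
8 → hit
4 → hit
8 → hit
2 → fault, frames {4,8,2}
3 → fault, frames {4,8,2,3}
2 → hit
8 → hit
0 → fault, evict 4, frames {3,2,8,0}
8 → hit
9 → fault, evict 3, frames {2,0,8,9}
8 → hit
4 → fault, evict 2, frames {0,9,8,4}
Page faults: 7.

7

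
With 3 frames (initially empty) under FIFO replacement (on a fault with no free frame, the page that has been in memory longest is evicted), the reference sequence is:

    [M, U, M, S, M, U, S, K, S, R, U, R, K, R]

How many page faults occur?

6

M → miss, frames (M)
U → miss, frames (M U)
M → hit
S → miss, frames (M U S)
M → hit
U → hit
S → hit
K → miss, evict M, frames (U S K)
S → hit
R → miss, evict U, frames (S K R)
U → miss, evict S, frames (K R U)
R → hit
K → hit
R → hit
Page faults: 6.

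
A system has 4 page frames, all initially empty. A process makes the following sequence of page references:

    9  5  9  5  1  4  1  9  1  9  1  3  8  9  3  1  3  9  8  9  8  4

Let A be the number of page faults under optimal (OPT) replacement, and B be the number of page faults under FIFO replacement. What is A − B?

-2

Under OPT: F F . . F F . . . . . F F . . . . . . . . F → 7 faults.
Under FIFO: F F . . F F . . . . . F F F . F . . . . . F → 9 faults.
A − B = 7 − 9 = -2.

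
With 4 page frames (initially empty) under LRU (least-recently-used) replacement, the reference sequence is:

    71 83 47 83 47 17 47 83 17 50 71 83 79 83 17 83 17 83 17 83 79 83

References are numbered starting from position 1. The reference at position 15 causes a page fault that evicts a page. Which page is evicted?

50

pos 1: 71: fault, frames [71]
pos 2: 83: fault, frames [71, 83]
pos 3: 47: fault, frames [71, 83, 47]
pos 4: 83: hit
pos 5: 47: hit
pos 6: 17: fault, frames [71, 83, 47, 17]
pos 7: 47: hit
pos 8: 83: hit
pos 9: 17: hit
pos 10: 50: fault, evict 71, frames [47, 83, 17, 50]
pos 11: 71: fault, evict 47, frames [83, 17, 50, 71]
pos 12: 83: hit
pos 13: 79: fault, evict 17, frames [50, 71, 83, 79]
pos 14: 83: hit
pos 15: 17: fault, evict 50, frames [71, 79, 83, 17]
At position 15, page 50 is evicted.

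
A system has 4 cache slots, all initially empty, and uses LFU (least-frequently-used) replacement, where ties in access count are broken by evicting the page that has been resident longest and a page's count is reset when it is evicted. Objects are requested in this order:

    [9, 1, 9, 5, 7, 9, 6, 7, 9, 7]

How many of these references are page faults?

9 → miss, frames (9)
1 → miss, frames (9 1)
9 → hit
5 → miss, frames (9 1 5)
7 → miss, frames (9 1 5 7)
9 → hit
6 → miss, evict 1, frames (9 5 7 6)
7 → hit
9 → hit
7 → hit
Page faults: 5.

5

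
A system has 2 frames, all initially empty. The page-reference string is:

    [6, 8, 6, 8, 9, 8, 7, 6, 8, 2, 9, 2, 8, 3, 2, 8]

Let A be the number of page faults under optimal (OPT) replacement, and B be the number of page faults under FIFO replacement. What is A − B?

-2

Under OPT: F F . . F . F F . F F . F F . F → 10 faults.
Under FIFO: F F . . F . F F F F F . F F F F → 12 faults.
A − B = 10 − 12 = -2.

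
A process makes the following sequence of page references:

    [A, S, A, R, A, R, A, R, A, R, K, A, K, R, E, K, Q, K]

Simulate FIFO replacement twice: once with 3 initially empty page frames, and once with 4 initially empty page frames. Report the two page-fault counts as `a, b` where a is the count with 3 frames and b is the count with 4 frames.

3 frames: F F . F . . . . . . F F . . F . F F → 8 faults.
4 frames: F F . F . . . . . . F . . . F . F . → 6 faults.
6 < 8: adding a frame reduced faults, as is typical.

8, 6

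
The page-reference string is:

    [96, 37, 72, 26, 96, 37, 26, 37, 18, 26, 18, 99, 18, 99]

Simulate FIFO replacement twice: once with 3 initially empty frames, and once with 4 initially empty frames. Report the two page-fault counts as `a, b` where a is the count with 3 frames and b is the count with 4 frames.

3 frames: F F F F F F . . F F . F . . → 9 faults.
4 frames: F F F F . . . . F . . F . . → 6 faults.
6 < 9: adding a frame reduced faults, as is typical.

9, 6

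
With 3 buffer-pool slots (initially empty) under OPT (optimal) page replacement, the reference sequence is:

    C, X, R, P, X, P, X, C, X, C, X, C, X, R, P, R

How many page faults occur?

C → miss, frames {C}
X → miss, frames {C,X}
R → miss, frames {C,X,R}
P → miss, evict R, frames {C,X,P}
X → hit
P → hit
X → hit
C → hit
X → hit
C → hit
X → hit
C → hit
X → hit
R → miss, evict X, frames {C,P,R}
P → hit
R → hit
Page faults: 5.

5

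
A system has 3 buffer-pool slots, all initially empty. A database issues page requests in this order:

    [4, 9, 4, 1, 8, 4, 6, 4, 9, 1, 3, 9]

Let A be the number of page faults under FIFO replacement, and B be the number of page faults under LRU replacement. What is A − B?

1

Under FIFO: F F . F F F F . F F F . → 9 faults.
Under LRU: F F . F F . F . F F F . → 8 faults.
A − B = 9 − 8 = 1.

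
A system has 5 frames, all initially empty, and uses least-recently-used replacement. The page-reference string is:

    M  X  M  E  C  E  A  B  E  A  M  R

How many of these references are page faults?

7

M → fault, frames [M]
X → fault, frames [M, X]
M → hit
E → fault, frames [X, M, E]
C → fault, frames [X, M, E, C]
E → hit
A → fault, frames [X, M, C, E, A]
B → fault, evict X, frames [M, C, E, A, B]
E → hit
A → hit
M → hit
R → fault, evict C, frames [B, E, A, M, R]
Page faults: 7.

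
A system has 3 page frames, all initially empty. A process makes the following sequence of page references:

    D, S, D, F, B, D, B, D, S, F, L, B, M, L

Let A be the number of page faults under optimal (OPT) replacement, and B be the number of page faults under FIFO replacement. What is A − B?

Under OPT: F F . F F . . . . F F . F . → 7 faults.
Under FIFO: F F . F F F . . F F F F F . → 10 faults.
A − B = 7 − 10 = -3.

-3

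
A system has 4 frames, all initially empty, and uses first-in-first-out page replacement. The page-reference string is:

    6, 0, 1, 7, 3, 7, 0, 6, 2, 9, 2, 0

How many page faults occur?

6 → fault, frames [6]
0 → fault, frames [6, 0]
1 → fault, frames [6, 0, 1]
7 → fault, frames [6, 0, 1, 7]
3 → fault, evict 6, frames [0, 1, 7, 3]
7 → hit
0 → hit
6 → fault, evict 0, frames [1, 7, 3, 6]
2 → fault, evict 1, frames [7, 3, 6, 2]
9 → fault, evict 7, frames [3, 6, 2, 9]
2 → hit
0 → fault, evict 3, frames [6, 2, 9, 0]
Page faults: 9.

9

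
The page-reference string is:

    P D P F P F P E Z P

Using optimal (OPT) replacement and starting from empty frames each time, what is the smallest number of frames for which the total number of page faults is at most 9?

f=1: 10 faults
f=2: 5 faults
f=3: 5 faults
f=4: 5 faults
f=5: 5 faults
Smallest f with faults ≤ 9 is 2.

2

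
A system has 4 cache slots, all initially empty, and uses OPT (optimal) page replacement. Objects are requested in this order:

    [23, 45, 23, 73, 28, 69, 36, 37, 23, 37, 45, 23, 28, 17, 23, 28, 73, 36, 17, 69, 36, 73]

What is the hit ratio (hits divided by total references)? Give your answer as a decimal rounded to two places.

0.50

23 → miss, frames (23)
45 → miss, frames (23 45)
23 → hit
73 → miss, frames (23 45 73)
28 → miss, frames (23 45 73 28)
69 → miss, evict 73, frames (23 45 28 69)
36 → miss, evict 69, frames (23 45 28 36)
37 → miss, evict 36, frames (23 45 28 37)
23 → hit
37 → hit
45 → hit
23 → hit
28 → hit
17 → miss, evict 37, frames (23 45 28 17)
23 → hit
28 → hit
73 → miss, evict 28, frames (23 45 17 73)
36 → miss, evict 45, frames (23 17 73 36)
17 → hit
69 → miss, evict 17, frames (23 73 36 69)
36 → hit
73 → hit
Hits: 11 of 22 references → 11/22 = 0.5000.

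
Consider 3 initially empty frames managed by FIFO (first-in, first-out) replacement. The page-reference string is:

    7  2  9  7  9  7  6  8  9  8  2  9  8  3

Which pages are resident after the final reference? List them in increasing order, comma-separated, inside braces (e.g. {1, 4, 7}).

7: miss, frames {7}
2: miss, frames {7,2}
9: miss, frames {7,2,9}
7: hit
9: hit
7: hit
6: miss, evict 7, frames {2,9,6}
8: miss, evict 2, frames {9,6,8}
9: hit
8: hit
2: miss, evict 9, frames {6,8,2}
9: miss, evict 6, frames {8,2,9}
8: hit
3: miss, evict 8, frames {2,9,3}

{2, 3, 9}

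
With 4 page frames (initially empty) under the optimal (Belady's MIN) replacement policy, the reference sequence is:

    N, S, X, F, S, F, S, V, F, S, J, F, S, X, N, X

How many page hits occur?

9

N -> fault, frames [N]
S -> fault, frames [N, S]
X -> fault, frames [N, S, X]
F -> fault, frames [N, S, X, F]
S -> hit
F -> hit
S -> hit
V -> fault, evict N, frames [S, X, F, V]
F -> hit
S -> hit
J -> fault, evict V, frames [S, X, F, J]
F -> hit
S -> hit
X -> hit
N -> fault, evict J, frames [S, X, F, N]
X -> hit
Hits: 9.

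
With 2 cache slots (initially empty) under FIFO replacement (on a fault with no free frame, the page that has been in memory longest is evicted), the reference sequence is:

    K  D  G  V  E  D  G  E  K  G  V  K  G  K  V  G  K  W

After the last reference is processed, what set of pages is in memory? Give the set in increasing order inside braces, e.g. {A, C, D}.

{K, W}

K → fault, frames [K]
D → fault, frames [K, D]
G → fault, evict K, frames [D, G]
V → fault, evict D, frames [G, V]
E → fault, evict G, frames [V, E]
D → fault, evict V, frames [E, D]
G → fault, evict E, frames [D, G]
E → fault, evict D, frames [G, E]
K → fault, evict G, frames [E, K]
G → fault, evict E, frames [K, G]
V → fault, evict K, frames [G, V]
K → fault, evict G, frames [V, K]
G → fault, evict V, frames [K, G]
K → hit
V → fault, evict K, frames [G, V]
G → hit
K → fault, evict G, frames [V, K]
W → fault, evict V, frames [K, W]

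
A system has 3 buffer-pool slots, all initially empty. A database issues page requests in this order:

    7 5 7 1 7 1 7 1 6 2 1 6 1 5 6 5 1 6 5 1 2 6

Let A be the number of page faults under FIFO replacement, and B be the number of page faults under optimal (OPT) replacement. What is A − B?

2

Under FIFO: F F . F . . . . F F . . . F . . F F . . F . → 9 faults.
Under OPT: F F . F . . . . F F . . . F . . . . . . F . → 7 faults.
A − B = 9 − 7 = 2.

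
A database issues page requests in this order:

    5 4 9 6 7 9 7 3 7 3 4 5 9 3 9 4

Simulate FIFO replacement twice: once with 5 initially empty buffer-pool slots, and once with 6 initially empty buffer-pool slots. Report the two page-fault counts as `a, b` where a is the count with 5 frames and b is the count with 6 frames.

8, 6

5 frames: F F F F F . . F . . . F . . . F → 8 faults.
6 frames: F F F F F . . F . . . . . . . . → 6 faults.
6 < 8: adding a frame reduced faults, as is typical.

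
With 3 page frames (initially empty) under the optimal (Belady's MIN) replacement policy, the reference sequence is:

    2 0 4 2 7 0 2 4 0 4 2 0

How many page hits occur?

2 → fault, frames {2}
0 → fault, frames {2,0}
4 → fault, frames {2,0,4}
2 → hit
7 → fault, evict 4, frames {2,0,7}
0 → hit
2 → hit
4 → fault, evict 7, frames {2,0,4}
0 → hit
4 → hit
2 → hit
0 → hit
Hits: 7.

7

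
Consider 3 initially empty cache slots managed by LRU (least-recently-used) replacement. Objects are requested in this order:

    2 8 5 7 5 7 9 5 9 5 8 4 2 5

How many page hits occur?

2 → miss, frames [2]
8 → miss, frames [2, 8]
5 → miss, frames [2, 8, 5]
7 → miss, evict 2, frames [8, 5, 7]
5 → hit
7 → hit
9 → miss, evict 8, frames [5, 7, 9]
5 → hit
9 → hit
5 → hit
8 → miss, evict 7, frames [9, 5, 8]
4 → miss, evict 9, frames [5, 8, 4]
2 → miss, evict 5, frames [8, 4, 2]
5 → miss, evict 8, frames [4, 2, 5]
Hits: 5.

5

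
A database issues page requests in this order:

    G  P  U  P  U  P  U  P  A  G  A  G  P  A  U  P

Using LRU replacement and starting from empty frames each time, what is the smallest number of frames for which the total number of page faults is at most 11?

f=1: 16 faults
f=2: 9 faults
f=3: 6 faults
f=4: 4 faults
Smallest f with faults ≤ 11 is 2.

2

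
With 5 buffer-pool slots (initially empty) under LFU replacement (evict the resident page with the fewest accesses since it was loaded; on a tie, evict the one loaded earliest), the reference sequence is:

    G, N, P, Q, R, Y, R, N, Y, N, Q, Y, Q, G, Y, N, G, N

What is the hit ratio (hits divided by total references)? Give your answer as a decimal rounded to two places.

0.61

G → miss, frames [G]
N → miss, frames [G, N]
P → miss, frames [G, N, P]
Q → miss, frames [G, N, P, Q]
R → miss, frames [G, N, P, Q, R]
Y → miss, evict G, frames [N, P, Q, R, Y]
R → hit
N → hit
Y → hit
N → hit
Q → hit
Y → hit
Q → hit
G → miss, evict P, frames [N, Q, R, Y, G]
Y → hit
N → hit
G → hit
N → hit
Hits: 11 of 18 references → 11/18 = 0.6111.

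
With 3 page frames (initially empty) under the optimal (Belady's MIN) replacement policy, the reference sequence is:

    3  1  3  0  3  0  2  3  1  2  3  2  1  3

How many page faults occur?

4

3 -> fault, frames (3)
1 -> fault, frames (3 1)
3 -> hit
0 -> fault, frames (3 1 0)
3 -> hit
0 -> hit
2 -> fault, evict 0, frames (3 1 2)
3 -> hit
1 -> hit
2 -> hit
3 -> hit
2 -> hit
1 -> hit
3 -> hit
Page faults: 4.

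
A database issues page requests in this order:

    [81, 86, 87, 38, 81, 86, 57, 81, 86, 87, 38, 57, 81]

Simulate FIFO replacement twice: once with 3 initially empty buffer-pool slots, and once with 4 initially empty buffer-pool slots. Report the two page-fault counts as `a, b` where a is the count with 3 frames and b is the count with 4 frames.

10, 11

3 frames: F F F F F F F . . F F . F → 10 faults.
4 frames: F F F F . . F F F F F F F → 11 faults.
11 > 10: adding a frame increased faults — Belady's anomaly.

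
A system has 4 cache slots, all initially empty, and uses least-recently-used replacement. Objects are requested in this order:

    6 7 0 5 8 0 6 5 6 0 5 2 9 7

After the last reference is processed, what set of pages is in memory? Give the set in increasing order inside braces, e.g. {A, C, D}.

6 → miss, frames (6)
7 → miss, frames (6 7)
0 → miss, frames (6 7 0)
5 → miss, frames (6 7 0 5)
8 → miss, evict 6, frames (7 0 5 8)
0 → hit
6 → miss, evict 7, frames (5 8 0 6)
5 → hit
6 → hit
0 → hit
5 → hit
2 → miss, evict 8, frames (6 0 5 2)
9 → miss, evict 6, frames (0 5 2 9)
7 → miss, evict 0, frames (5 2 9 7)

{2, 5, 7, 9}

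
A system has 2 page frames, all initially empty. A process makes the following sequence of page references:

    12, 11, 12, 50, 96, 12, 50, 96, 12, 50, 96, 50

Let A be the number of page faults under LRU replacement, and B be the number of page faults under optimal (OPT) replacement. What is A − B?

Under LRU: F F . F F F F F F F F . → 10 faults.
Under OPT: F F . F F . F . F . F . → 7 faults.
A − B = 10 − 7 = 3.

3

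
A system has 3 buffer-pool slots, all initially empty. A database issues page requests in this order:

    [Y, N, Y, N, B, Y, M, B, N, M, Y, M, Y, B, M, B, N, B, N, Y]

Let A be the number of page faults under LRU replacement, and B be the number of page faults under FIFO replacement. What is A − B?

Under LRU: F F . . F . F . F . F . . F . . F . . F → 9 faults.
Under FIFO: F F . . F . F . . . F . . . . . F F . . → 7 faults.
A − B = 9 − 7 = 2.

2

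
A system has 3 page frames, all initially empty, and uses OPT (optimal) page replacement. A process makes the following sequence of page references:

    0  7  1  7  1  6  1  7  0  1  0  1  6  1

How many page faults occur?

5

0 -> miss, frames {0}
7 -> miss, frames {0,7}
1 -> miss, frames {0,7,1}
7 -> hit
1 -> hit
6 -> miss, evict 0, frames {7,1,6}
1 -> hit
7 -> hit
0 -> miss, evict 7, frames {1,6,0}
1 -> hit
0 -> hit
1 -> hit
6 -> hit
1 -> hit
Page faults: 5.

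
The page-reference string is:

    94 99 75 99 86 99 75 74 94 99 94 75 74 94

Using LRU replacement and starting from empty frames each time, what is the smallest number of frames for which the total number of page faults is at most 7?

4

f=1: 14 faults
f=2: 11 faults
f=3: 9 faults
f=4: 6 faults
f=5: 5 faults
Smallest f with faults ≤ 7 is 4.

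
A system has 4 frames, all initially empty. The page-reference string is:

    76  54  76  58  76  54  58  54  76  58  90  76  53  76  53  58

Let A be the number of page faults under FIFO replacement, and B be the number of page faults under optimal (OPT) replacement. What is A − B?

Under FIFO: F F . F . . . . . . F . F F . . → 6 faults.
Under OPT: F F . F . . . . . . F . F . . . → 5 faults.
A − B = 6 − 5 = 1.

1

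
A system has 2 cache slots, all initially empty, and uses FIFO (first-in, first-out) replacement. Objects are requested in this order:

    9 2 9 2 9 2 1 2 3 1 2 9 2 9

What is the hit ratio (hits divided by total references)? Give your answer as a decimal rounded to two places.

9 → fault, frames {9}
2 → fault, frames {9,2}
9 → hit
2 → hit
9 → hit
2 → hit
1 → fault, evict 9, frames {2,1}
2 → hit
3 → fault, evict 2, frames {1,3}
1 → hit
2 → fault, evict 1, frames {3,2}
9 → fault, evict 3, frames {2,9}
2 → hit
9 → hit
Hits: 8 of 14 references → 8/14 = 0.5714.

0.57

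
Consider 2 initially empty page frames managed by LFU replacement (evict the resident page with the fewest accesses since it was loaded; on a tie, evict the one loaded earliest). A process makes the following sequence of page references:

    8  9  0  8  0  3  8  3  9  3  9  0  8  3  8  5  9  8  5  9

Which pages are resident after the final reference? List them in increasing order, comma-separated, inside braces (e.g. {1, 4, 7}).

8 -> miss, frames {8}
9 -> miss, frames {8,9}
0 -> miss, evict 8, frames {9,0}
8 -> miss, evict 9, frames {0,8}
0 -> hit
3 -> miss, evict 8, frames {0,3}
8 -> miss, evict 3, frames {0,8}
3 -> miss, evict 8, frames {0,3}
9 -> miss, evict 3, frames {0,9}
3 -> miss, evict 9, frames {0,3}
9 -> miss, evict 3, frames {0,9}
0 -> hit
8 -> miss, evict 9, frames {0,8}
3 -> miss, evict 8, frames {0,3}
8 -> miss, evict 3, frames {0,8}
5 -> miss, evict 8, frames {0,5}
9 -> miss, evict 5, frames {0,9}
8 -> miss, evict 9, frames {0,8}
5 -> miss, evict 8, frames {0,5}
9 -> miss, evict 5, frames {0,9}

{0, 9}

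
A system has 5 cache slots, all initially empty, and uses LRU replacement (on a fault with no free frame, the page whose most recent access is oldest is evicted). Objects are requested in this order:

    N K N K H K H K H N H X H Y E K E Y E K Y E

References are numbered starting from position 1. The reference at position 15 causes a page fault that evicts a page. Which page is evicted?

pos 1: N: fault, frames {N}
pos 2: K: fault, frames {N,K}
pos 3: N: hit
pos 4: K: hit
pos 5: H: fault, frames {N,K,H}
pos 6: K: hit
pos 7: H: hit
pos 8: K: hit
pos 9: H: hit
pos 10: N: hit
pos 11: H: hit
pos 12: X: fault, frames {K,N,H,X}
pos 13: H: hit
pos 14: Y: fault, frames {K,N,X,H,Y}
pos 15: E: fault, evict K, frames {N,X,H,Y,E}
At position 15, page K is evicted.

K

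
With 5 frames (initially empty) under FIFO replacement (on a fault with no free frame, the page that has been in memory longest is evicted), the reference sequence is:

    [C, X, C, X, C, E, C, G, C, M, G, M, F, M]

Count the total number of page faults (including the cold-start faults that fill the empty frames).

C: miss, frames {C}
X: miss, frames {C,X}
C: hit
X: hit
C: hit
E: miss, frames {C,X,E}
C: hit
G: miss, frames {C,X,E,G}
C: hit
M: miss, frames {C,X,E,G,M}
G: hit
M: hit
F: miss, evict C, frames {X,E,G,M,F}
M: hit
Page faults: 6.

6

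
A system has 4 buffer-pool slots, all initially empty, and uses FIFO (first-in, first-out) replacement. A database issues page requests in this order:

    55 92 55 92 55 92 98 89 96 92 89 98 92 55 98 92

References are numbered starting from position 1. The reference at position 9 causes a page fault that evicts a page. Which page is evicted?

pos 1: 55 -> fault, frames (55)
pos 2: 92 -> fault, frames (55 92)
pos 3: 55 -> hit
pos 4: 92 -> hit
pos 5: 55 -> hit
pos 6: 92 -> hit
pos 7: 98 -> fault, frames (55 92 98)
pos 8: 89 -> fault, frames (55 92 98 89)
pos 9: 96 -> fault, evict 55, frames (92 98 89 96)
At position 9, page 55 is evicted.

55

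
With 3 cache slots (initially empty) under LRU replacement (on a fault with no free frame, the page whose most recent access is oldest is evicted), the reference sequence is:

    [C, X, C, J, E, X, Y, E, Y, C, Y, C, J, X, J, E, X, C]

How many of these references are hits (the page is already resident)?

7

C → miss, frames {C}
X → miss, frames {C,X}
C → hit
J → miss, frames {X,C,J}
E → miss, evict X, frames {C,J,E}
X → miss, evict C, frames {J,E,X}
Y → miss, evict J, frames {E,X,Y}
E → hit
Y → hit
C → miss, evict X, frames {E,Y,C}
Y → hit
C → hit
J → miss, evict E, frames {Y,C,J}
X → miss, evict Y, frames {C,J,X}
J → hit
E → miss, evict C, frames {X,J,E}
X → hit
C → miss, evict J, frames {E,X,C}
Hits: 7.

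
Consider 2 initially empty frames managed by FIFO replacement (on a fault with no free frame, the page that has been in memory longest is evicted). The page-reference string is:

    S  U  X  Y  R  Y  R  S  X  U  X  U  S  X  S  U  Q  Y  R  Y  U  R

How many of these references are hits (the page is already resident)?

7

S → miss, frames {S}
U → miss, frames {S,U}
X → miss, evict S, frames {U,X}
Y → miss, evict U, frames {X,Y}
R → miss, evict X, frames {Y,R}
Y → hit
R → hit
S → miss, evict Y, frames {R,S}
X → miss, evict R, frames {S,X}
U → miss, evict S, frames {X,U}
X → hit
U → hit
S → miss, evict X, frames {U,S}
X → miss, evict U, frames {S,X}
S → hit
U → miss, evict S, frames {X,U}
Q → miss, evict X, frames {U,Q}
Y → miss, evict U, frames {Q,Y}
R → miss, evict Q, frames {Y,R}
Y → hit
U → miss, evict Y, frames {R,U}
R → hit
Hits: 7.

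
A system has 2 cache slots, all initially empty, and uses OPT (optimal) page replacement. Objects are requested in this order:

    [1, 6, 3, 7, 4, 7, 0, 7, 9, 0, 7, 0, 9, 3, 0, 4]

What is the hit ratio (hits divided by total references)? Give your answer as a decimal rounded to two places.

1: miss, frames {1}
6: miss, frames {1,6}
3: miss, evict 6, frames {1,3}
7: miss, evict 1, frames {3,7}
4: miss, evict 3, frames {7,4}
7: hit
0: miss, evict 4, frames {7,0}
7: hit
9: miss, evict 7, frames {0,9}
0: hit
7: miss, evict 9, frames {0,7}
0: hit
9: miss, evict 7, frames {0,9}
3: miss, evict 9, frames {0,3}
0: hit
4: miss, evict 3, frames {0,4}
Hits: 5 of 16 references → 5/16 = 0.3125.

0.31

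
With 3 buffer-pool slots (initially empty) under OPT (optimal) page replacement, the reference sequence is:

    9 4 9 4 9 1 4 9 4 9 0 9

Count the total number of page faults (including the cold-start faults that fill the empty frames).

4

9: fault, frames [9]
4: fault, frames [9, 4]
9: hit
4: hit
9: hit
1: fault, frames [9, 4, 1]
4: hit
9: hit
4: hit
9: hit
0: fault, evict 1, frames [9, 4, 0]
9: hit
Page faults: 4.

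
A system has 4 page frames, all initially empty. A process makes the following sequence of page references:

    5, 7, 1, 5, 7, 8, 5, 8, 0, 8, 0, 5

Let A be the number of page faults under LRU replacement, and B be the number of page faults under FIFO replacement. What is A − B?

Under LRU: F F F . . F . . F . . . → 5 faults.
Under FIFO: F F F . . F . . F . . F → 6 faults.
A − B = 5 − 6 = -1.

-1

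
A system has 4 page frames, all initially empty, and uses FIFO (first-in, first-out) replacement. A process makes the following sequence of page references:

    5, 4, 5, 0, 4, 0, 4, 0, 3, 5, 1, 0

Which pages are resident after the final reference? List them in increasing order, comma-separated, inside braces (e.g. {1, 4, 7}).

{0, 1, 3, 4}

5 -> fault, frames {5}
4 -> fault, frames {5,4}
5 -> hit
0 -> fault, frames {5,4,0}
4 -> hit
0 -> hit
4 -> hit
0 -> hit
3 -> fault, frames {5,4,0,3}
5 -> hit
1 -> fault, evict 5, frames {4,0,3,1}
0 -> hit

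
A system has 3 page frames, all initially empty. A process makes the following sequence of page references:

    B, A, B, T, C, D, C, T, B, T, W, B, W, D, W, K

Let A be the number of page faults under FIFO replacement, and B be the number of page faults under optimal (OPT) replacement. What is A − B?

2

Under FIFO: F F . F F F . . F F F . . F . F → 10 faults.
Under OPT: F F . F F F . . F . F . . . . F → 8 faults.
A − B = 10 − 8 = 2.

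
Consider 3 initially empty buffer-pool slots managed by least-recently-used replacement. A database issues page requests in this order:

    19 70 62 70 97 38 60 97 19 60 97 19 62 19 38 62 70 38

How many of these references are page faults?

10

19: miss, frames (19)
70: miss, frames (19 70)
62: miss, frames (19 70 62)
70: hit
97: miss, evict 19, frames (62 70 97)
38: miss, evict 62, frames (70 97 38)
60: miss, evict 70, frames (97 38 60)
97: hit
19: miss, evict 38, frames (60 97 19)
60: hit
97: hit
19: hit
62: miss, evict 60, frames (97 19 62)
19: hit
38: miss, evict 97, frames (62 19 38)
62: hit
70: miss, evict 19, frames (38 62 70)
38: hit
Page faults: 10.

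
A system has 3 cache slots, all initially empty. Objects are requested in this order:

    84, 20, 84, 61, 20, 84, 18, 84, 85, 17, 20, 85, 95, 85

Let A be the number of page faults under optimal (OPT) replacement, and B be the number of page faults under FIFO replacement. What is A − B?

-3

Under OPT: F F . F . . F . F F . . F . → 7 faults.
Under FIFO: F F . F . . F F F F F . F F → 10 faults.
A − B = 7 − 10 = -3.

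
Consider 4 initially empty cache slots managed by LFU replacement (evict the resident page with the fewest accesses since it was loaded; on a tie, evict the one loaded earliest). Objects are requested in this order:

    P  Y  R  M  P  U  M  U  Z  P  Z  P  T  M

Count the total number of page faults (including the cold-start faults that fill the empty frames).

8

P → miss, frames [P]
Y → miss, frames [P, Y]
R → miss, frames [P, Y, R]
M → miss, frames [P, Y, R, M]
P → hit
U → miss, evict Y, frames [P, R, M, U]
M → hit
U → hit
Z → miss, evict R, frames [P, M, U, Z]
P → hit
Z → hit
P → hit
T → miss, evict M, frames [P, U, Z, T]
M → miss, evict T, frames [P, U, Z, M]
Page faults: 8.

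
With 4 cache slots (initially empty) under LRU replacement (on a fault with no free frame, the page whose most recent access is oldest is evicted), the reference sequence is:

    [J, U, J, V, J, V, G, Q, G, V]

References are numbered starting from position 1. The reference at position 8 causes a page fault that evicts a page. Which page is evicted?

U

pos 1: J: fault, frames (J)
pos 2: U: fault, frames (J U)
pos 3: J: hit
pos 4: V: fault, frames (U J V)
pos 5: J: hit
pos 6: V: hit
pos 7: G: fault, frames (U J V G)
pos 8: Q: fault, evict U, frames (J V G Q)
At position 8, page U is evicted.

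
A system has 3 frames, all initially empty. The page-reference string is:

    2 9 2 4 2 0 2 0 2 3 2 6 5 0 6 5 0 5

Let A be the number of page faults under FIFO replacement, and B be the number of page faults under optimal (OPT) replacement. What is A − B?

Under FIFO: F F . F . F F . . F . F F F . . . . → 9 faults.
Under OPT: F F . F . F . . . F . F F . . . . . → 7 faults.
A − B = 9 − 7 = 2.

2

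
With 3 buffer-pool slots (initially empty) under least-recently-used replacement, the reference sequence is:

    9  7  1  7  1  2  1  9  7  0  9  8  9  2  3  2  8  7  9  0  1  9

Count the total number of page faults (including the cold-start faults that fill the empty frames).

9: miss, frames (9)
7: miss, frames (9 7)
1: miss, frames (9 7 1)
7: hit
1: hit
2: miss, evict 9, frames (7 1 2)
1: hit
9: miss, evict 7, frames (2 1 9)
7: miss, evict 2, frames (1 9 7)
0: miss, evict 1, frames (9 7 0)
9: hit
8: miss, evict 7, frames (0 9 8)
9: hit
2: miss, evict 0, frames (8 9 2)
3: miss, evict 8, frames (9 2 3)
2: hit
8: miss, evict 9, frames (3 2 8)
7: miss, evict 3, frames (2 8 7)
9: miss, evict 2, frames (8 7 9)
0: miss, evict 8, frames (7 9 0)
1: miss, evict 7, frames (9 0 1)
9: hit
Page faults: 15.

15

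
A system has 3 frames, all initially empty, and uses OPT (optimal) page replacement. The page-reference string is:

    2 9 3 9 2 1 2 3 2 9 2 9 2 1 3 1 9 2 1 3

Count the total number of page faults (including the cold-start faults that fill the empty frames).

7

2: fault, frames [2]
9: fault, frames [2, 9]
3: fault, frames [2, 9, 3]
9: hit
2: hit
1: fault, evict 9, frames [2, 3, 1]
2: hit
3: hit
2: hit
9: fault, evict 3, frames [2, 1, 9]
2: hit
9: hit
2: hit
1: hit
3: fault, evict 2, frames [1, 9, 3]
1: hit
9: hit
2: fault, evict 9, frames [1, 3, 2]
1: hit
3: hit
Page faults: 7.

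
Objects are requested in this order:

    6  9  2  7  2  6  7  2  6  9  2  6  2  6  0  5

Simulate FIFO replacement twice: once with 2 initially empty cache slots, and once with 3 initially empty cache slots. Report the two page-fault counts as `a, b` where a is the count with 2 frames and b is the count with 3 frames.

11, 9

2 frames: F F F F . F . F . F . F F . F F → 11 faults.
3 frames: F F F F . F . . . F F . . . F F → 9 faults.
9 < 11: adding a frame reduced faults, as is typical.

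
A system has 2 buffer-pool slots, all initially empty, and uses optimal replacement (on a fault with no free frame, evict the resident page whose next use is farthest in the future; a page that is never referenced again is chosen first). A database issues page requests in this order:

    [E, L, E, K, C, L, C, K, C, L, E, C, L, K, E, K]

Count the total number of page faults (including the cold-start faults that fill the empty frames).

9

E -> miss, frames [E]
L -> miss, frames [E, L]
E -> hit
K -> miss, evict E, frames [L, K]
C -> miss, evict K, frames [L, C]
L -> hit
C -> hit
K -> miss, evict L, frames [C, K]
C -> hit
L -> miss, evict K, frames [C, L]
E -> miss, evict L, frames [C, E]
C -> hit
L -> miss, evict C, frames [E, L]
K -> miss, evict L, frames [E, K]
E -> hit
K -> hit
Page faults: 9.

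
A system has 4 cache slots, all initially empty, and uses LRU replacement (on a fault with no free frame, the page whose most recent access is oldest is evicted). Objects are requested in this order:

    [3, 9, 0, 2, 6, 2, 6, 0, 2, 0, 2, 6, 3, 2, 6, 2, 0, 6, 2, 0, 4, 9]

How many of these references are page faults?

8

3: fault, frames {3}
9: fault, frames {3,9}
0: fault, frames {3,9,0}
2: fault, frames {3,9,0,2}
6: fault, evict 3, frames {9,0,2,6}
2: hit
6: hit
0: hit
2: hit
0: hit
2: hit
6: hit
3: fault, evict 9, frames {0,2,6,3}
2: hit
6: hit
2: hit
0: hit
6: hit
2: hit
0: hit
4: fault, evict 3, frames {6,2,0,4}
9: fault, evict 6, frames {2,0,4,9}
Page faults: 8.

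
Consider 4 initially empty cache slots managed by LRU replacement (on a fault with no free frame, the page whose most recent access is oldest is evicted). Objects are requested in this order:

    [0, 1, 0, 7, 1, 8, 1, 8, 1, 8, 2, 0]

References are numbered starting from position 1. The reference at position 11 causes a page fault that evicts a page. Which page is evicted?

0

pos 1: 0 -> miss, frames [0]
pos 2: 1 -> miss, frames [0, 1]
pos 3: 0 -> hit
pos 4: 7 -> miss, frames [1, 0, 7]
pos 5: 1 -> hit
pos 6: 8 -> miss, frames [0, 7, 1, 8]
pos 7: 1 -> hit
pos 8: 8 -> hit
pos 9: 1 -> hit
pos 10: 8 -> hit
pos 11: 2 -> miss, evict 0, frames [7, 1, 8, 2]
At position 11, page 0 is evicted.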